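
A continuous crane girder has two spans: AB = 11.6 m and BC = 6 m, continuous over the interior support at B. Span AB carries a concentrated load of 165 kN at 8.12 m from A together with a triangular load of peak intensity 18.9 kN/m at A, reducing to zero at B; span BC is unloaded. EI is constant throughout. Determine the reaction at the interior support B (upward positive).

Insert a hinge at B; M_B is the redundant, and each span becomes simply supported.
End slopes at the hinge B, treating each span as simply supported:
  span AB: point load 165 at a = 8.12: Pab(L + a)/(6LEI) = 1321/EI
  span AB: triangular load, peak 18.9: 7w₀L³/(360EI) = 573.6/EI
  relative rotation θ_0 = (1895 + 0)/EI = 1895/EI
A unit hogging moment at B produces rotation L₁/(3EI) + L₂/(3EI) = 5.867/EI.
Slope continuity at B: θ_0 = M_B·5.867/EI, so M_B = 1895/5.867 = 323 kN·m (hogging).
Span AB, ΣM about A with M_B applied at B: R_B^{AB}·11.6 = 1764 + 323, so R_B^{AB} = 179.9 kN and R_A = 274.6 − 179.9 = 94.74 kN.
Span BC, ΣM about C: R_B^{BC}·6 = 0 + 323, so R_B^{BC} = 53.83 kN and R_C = 0 − 53.83 = -53.83 kN.
R_B = 179.9 + 53.83 = 233.7 kN.

R_B = 233.7 kN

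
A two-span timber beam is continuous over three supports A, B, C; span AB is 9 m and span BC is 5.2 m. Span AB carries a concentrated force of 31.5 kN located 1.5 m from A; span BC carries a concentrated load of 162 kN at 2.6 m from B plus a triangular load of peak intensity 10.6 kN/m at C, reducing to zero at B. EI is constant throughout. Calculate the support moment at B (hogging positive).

M_B = 78.52 kN·m

Release continuity at B by inserting a hinge; the redundant is the internal moment M_B. The primary structure is two simply-supported spans AB and BC.
End slopes at the hinge B, treating each span as simply supported:
  span AB: point load 31.5 at a = 1.5: Pab(L + a)/(6LEI) = 68.91/EI
  span BC: point load 162 at a = 2.6: Pab(L + b)/(6LEI) = 273.8/EI
  span BC: triangular load, peak 10.6: 7w₀L³/(360EI) = 28.98/EI
  relative rotation θ_0 = (68.91 + 302.8)/EI = 371.7/EI
A unit hogging moment at B produces rotation L₁/(3EI) + L₂/(3EI) = 4.733/EI.
Compatibility: M_B·(L₁+L₂)/(3EI) = θ_0, giving M_B = 78.52 kN·m (hogging).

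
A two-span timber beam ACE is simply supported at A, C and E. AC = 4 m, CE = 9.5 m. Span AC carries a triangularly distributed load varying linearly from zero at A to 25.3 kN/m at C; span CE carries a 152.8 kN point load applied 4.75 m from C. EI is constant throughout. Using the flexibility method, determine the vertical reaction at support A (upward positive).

R_A = -33.01 kN

Take M_C as the redundant. Released structure: two simple spans AC and CE with a hinge at C.
Rotations at C on the released spans (each span's end-slope, ×1/EI):
  span AC: triangular load, peak 25.3: w₀L³/(45EI) = 35.98/EI
  span CE: point load 152.8 at a = 4.75: Pab(L + b)/(6LEI) = 861.9/EI
  relative rotation θ_0 = (35.98 + 861.9)/EI = 897.9/EI
A unit hogging moment at C produces rotation L₁/(3EI) + L₂/(3EI) = 4.5/EI.
Slope continuity at C: θ_0 = M_C·4.5/EI, so M_C = 897.9/4.5 = 199.5 kN·m (hogging).
Span AC, ΣM about A with M_C applied at C: R_C^{AC}·4 = 134.9 + 199.5, so R_C^{AC} = 83.61 kN and R_A = 50.6 − 83.61 = -33.01 kN.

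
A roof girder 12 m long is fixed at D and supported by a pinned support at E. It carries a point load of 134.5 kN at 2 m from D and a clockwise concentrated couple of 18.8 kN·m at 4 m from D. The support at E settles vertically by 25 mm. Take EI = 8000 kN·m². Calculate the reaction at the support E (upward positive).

Release the roller at E. Primary structure: cantilever fixed at D.
Deflection at E on the released cantilever, summing each load's contribution:
  point load 134.5 at a = 2: Pa²(3L − a)/(6EI) = 3049/EI
  clockwise couple 18.8 at a = 4: M₀a(2L − a)/(2EI) = 752/EI
  δ_0 = 3801/EI
Tip deflection under a unit load at E: L³/(3EI) = 576/EI.
With EI = 8000 kN·m²: δ_0 = 0.47508 m and δ_{EE} = 0.072 m/kN.
Compatibility — the beam at E must follow the support down by 0.025 m: δ_0 − R_E·δ_{EE} = 0.025, so R_E = (0.47508 − 0.025)/0.072 = 6.251 kN.

R_E = 6.251 kN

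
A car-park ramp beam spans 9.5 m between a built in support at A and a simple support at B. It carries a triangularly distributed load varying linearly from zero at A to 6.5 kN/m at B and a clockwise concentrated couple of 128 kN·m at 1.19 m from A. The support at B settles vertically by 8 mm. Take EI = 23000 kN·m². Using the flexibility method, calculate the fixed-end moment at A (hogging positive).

M_A = 123.2 kN·m

Remove the prop at B; the released (primary) structure is a cantilever built in at A.
Free-end deflection of the primary structure under the applied loading (downward +):
  triangular load, peak 6.5 at the free end: 11w₀L⁴/(120EI) = 4853/EI
  clockwise couple 128 at a = 1.19: M₀a(2L − a)/(2EI) = 1356/EI
  δ_0 = 6210/EI
Flexibility coefficient — unit upward force at B: δ_{BB} = L³/(3EI) = 285.8/EI.
With EI = 23000 kN·m²: δ_0 = 0.26998 m and δ_{BB} = 0.012426 m/kN.
Compatibility — the beam at B must follow the support down by 0.008 m: δ_0 − R_B·δ_{BB} = 0.008, so R_B = (0.26998 − 0.008)/0.012426 = 21.08 kN.
Moment equilibrium about A: M_A = Σ(load moments about A) − R_B·L = 323.5 − 21.08×9.5 = 123.2 kN·m.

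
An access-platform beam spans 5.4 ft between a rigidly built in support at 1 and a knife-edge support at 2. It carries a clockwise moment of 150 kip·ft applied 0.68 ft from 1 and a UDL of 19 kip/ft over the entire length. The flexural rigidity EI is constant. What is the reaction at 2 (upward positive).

Take the reaction at 2 as the redundant and release it; the primary structure is a cantilever fixed at 1.
Free-end deflection of the primary structure under the applied loading (downward +):
  clockwise couple 150 at a = 0.68: M₀a(2L − a)/(2EI) = 516.1/EI
  UDL 19: wL⁴/(8EI) = 2019/EI
  δ_0 = 2536/EI
Flexibility coefficient — unit upward force at 2: δ_{22} = L³/(3EI) = 52.49/EI.
Compatibility at 2: δ_0 − R_2·δ_{22} = 0, so R_2 = 2536/52.49 = 48.31 kip.

R_2 = 48.31 kip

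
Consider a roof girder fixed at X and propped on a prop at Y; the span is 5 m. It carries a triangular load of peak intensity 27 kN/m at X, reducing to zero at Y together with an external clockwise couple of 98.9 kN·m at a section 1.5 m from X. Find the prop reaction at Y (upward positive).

Remove the prop at Y; the released (primary) structure is a cantilever built in at X.
Free-end deflection of the primary structure under the applied loading (downward +):
  triangular load, peak 27 at the fixed end: w₀L⁴/(30EI) = 562.5/EI
  clockwise couple 98.9 at a = 1.5: M₀a(2L − a)/(2EI) = 630.5/EI
  δ_0 = 1193/EI
Flexibility coefficient — unit upward force at Y: δ_{YY} = L³/(3EI) = 41.67/EI.
Compatibility at Y: δ_0 − R_Y·δ_{YY} = 0, so R_Y = 1193/41.67 = 28.63 kN.

R_Y = 28.63 kN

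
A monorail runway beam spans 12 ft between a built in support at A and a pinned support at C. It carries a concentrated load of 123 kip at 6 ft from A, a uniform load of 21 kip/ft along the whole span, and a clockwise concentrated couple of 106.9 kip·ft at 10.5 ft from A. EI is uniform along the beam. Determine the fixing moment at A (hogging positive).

M_A = 603.8 kip·ft

Take the reaction at C as the redundant and release it; the primary structure is a cantilever fixed at A.
Deflection at C on the released cantilever, summing each load's contribution:
  point load 123 at a = 6: Pa²(3L − a)/(6EI) = 22140/EI
  UDL 21: wL⁴/(8EI) = 54432/EI
  clockwise couple 106.9 at a = 10.5: M₀a(2L − a)/(2EI) = 7577/EI
  δ_0 = 84149/EI
Tip deflection under a unit load at C: L³/(3EI) = 576/EI.
Compatibility at C: δ_0 − R_C·δ_{CC} = 0, so R_C = 84149/576 = 146.1 kip.
Moment equilibrium about A: M_A = Σ(load moments about A) − R_C·L = 2357 − 146.1×12 = 603.8 kip·ft.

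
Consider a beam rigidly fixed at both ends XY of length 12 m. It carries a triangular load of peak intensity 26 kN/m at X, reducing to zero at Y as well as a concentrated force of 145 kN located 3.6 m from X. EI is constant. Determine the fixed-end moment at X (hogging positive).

M_X = 443 kN·m

Take the two fixed-end moments M_X, M_Y as redundants; the released structure is the simple span XY.
On the primary (simply-supported) span, the end slopes from the loading are:
  at X: triangular load, peak 26: w₀L³/(45EI) = 998.4/EI
  at Y: triangular load, peak 26: 7w₀L³/(360EI) = 873.6/EI
  at X: point load 145 at a = 3.6: Pab(L + b)/(6LEI) = 1242/EI
  at Y: point load 145 at a = 3.6: Pab(L + a)/(6LEI) = 950/EI
  θ_X0 = 2241/EI,  θ_Y0 = 1824/EI
Flexibility coefficients: a unit moment at one end gives L/(3EI) there and L/(6EI) at the far end, so f₁₁ = f₂₂ = 4/EI and f₁₂ = f₂₁ = 2/EI.
Compatibility — zero rotation at each built-in end:
  4 M_X + 2 M_Y = 2241
  2 M_X + 4 M_Y = 1824
Solving the pair gives M_X = 443 kN·m and M_Y = 234.4 kN·m (hogging).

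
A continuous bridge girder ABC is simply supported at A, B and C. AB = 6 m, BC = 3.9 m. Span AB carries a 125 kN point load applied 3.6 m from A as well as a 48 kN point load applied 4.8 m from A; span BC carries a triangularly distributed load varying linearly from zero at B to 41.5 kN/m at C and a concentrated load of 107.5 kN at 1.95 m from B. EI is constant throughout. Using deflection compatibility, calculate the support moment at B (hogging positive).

Insert a hinge at B; M_B is the redundant, and each span becomes simply supported.
Rotations at B on the released spans (each span's end-slope, ×1/EI):
  span AB: point load 125 at a = 3.6: Pab(L + a)/(6LEI) = 288/EI
  span AB: point load 48 at a = 4.8: Pab(L + a)/(6LEI) = 82.94/EI
  span BC: triangular load, peak 41.5: 7w₀L³/(360EI) = 47.87/EI
  span BC: point load 107.5 at a = 1.95: Pab(L + b)/(6LEI) = 102.2/EI
  relative rotation θ_0 = (370.9 + 150.1)/EI = 521/EI
A unit hogging moment at B produces rotation L₁/(3EI) + L₂/(3EI) = 3.3/EI.
Slope continuity at B: θ_0 = M_B·3.3/EI, so M_B = 521/3.3 = 157.9 kN·m (hogging).

M_B = 157.9 kN·m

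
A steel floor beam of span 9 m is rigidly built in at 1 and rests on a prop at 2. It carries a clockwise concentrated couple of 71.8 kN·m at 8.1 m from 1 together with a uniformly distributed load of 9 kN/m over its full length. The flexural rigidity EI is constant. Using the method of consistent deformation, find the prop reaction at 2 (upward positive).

Choose R_2 as the redundant. The primary structure is the cantilever fixed at 1.
Deflection at 2 on the released cantilever, summing each load's contribution:
  clockwise couple 71.8 at a = 8.1: M₀a(2L − a)/(2EI) = 2879/EI
  UDL 9: wL⁴/(8EI) = 7381/EI
  δ_0 = 10260/EI
Tip deflection under a unit load at 2: L³/(3EI) = 243/EI.
Compatibility at 2: δ_0 − R_2·δ_{22} = 0, so R_2 = 10260/243 = 42.22 kN.

R_2 = 42.22 kN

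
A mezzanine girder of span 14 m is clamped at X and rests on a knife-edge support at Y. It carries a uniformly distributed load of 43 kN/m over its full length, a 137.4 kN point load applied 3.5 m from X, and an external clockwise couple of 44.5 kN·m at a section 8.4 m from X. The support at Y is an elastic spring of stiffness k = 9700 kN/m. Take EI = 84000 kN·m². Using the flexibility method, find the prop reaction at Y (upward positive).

R_Y = 239.3 kN

Choose R_Y as the redundant. The primary structure is the cantilever fixed at X.
Free-end deflection of the primary structure under the applied loading (downward +):
  UDL 43: wL⁴/(8EI) = 206486/EI
  point load 137.4 at a = 3.5: Pa²(3L − a)/(6EI) = 10800/EI
  clockwise couple 44.5 at a = 8.4: M₀a(2L − a)/(2EI) = 3663/EI
  δ_0 = 220949/EI
Tip deflection under a unit load at Y: L³/(3EI) = 914.7/EI.
With EI = 84000 kN·m²: δ_0 = 2.6304 m and δ_{YY} = 0.010889 m/kN.
Compatibility — the spring shortens by R_Y/k under the reaction it provides: δ_0 − R_Y·δ_{YY} = R_Y/k. With 1/k = 0.000103 m/kN, R_Y = δ_0 / (δ_{YY} + 1/k) = 2.6304 / (0.010889 + 0.000103) = 239.3 kN.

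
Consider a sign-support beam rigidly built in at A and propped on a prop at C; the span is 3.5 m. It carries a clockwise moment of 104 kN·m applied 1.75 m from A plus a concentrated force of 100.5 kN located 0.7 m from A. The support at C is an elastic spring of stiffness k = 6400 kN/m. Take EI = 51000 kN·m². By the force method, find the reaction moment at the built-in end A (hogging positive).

M_A = 86.59 kN·m

Take the reaction at C as the redundant and release it; the primary structure is a cantilever fixed at A.
Free-end deflection of the primary structure under the applied loading (downward +):
  clockwise couple 104 at a = 1.75: M₀a(2L − a)/(2EI) = 477.8/EI
  point load 100.5 at a = 0.7: Pa²(3L − a)/(6EI) = 80.43/EI
  δ_0 = 558.2/EI
Flexibility coefficient — unit upward force at C: δ_{CC} = L³/(3EI) = 14.29/EI.
With EI = 51000 kN·m²: δ_0 = 0.010945 m and δ_{CC} = 0.00028 m/kN.
Compatibility — the spring shortens by R_C/k under the reaction it provides: δ_0 − R_C·δ_{CC} = R_C/k. With 1/k = 0.000156 m/kN, R_C = δ_0 / (δ_{CC} + 1/k) = 0.010945 / (0.00028 + 0.000156) = 25.08 kN.
Moment equilibrium about A: M_A = Σ(load moments about A) − R_C·L = 174.3 − 25.08×3.5 = 86.59 kN·m.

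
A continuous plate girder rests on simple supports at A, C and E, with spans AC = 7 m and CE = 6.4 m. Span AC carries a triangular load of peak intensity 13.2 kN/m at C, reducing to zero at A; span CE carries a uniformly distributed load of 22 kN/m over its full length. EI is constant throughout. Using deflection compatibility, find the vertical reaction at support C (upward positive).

R_C = 124 kN

Insert a hinge at C; M_C is the redundant, and each span becomes simply supported.
Discontinuity in slope at C on the released structure — sum the simple-span end rotations:
  span AC: triangular load, peak 13.2: w₀L³/(45EI) = 100.6/EI
  span CE: UDL 22: wL³/(24EI) = 240.3/EI
  relative rotation θ_0 = (100.6 + 240.3)/EI = 340.9/EI
A unit hogging moment at C produces rotation L₁/(3EI) + L₂/(3EI) = 4.467/EI.
Slope continuity at C: θ_0 = M_C·4.467/EI, so M_C = 340.9/4.467 = 76.32 kN·m (hogging).
Span AC, ΣM about A with M_C applied at C: R_C^{AC}·7 = 215.6 + 76.32, so R_C^{AC} = 41.7 kN and R_A = 46.2 − 41.7 = 4.497 kN.
Span CE, ΣM about E: R_C^{CE}·6.4 = 450.6 + 76.32, so R_C^{CE} = 82.33 kN and R_E = 140.8 − 82.33 = 58.47 kN.
R_C = 41.7 + 82.33 = 124 kN.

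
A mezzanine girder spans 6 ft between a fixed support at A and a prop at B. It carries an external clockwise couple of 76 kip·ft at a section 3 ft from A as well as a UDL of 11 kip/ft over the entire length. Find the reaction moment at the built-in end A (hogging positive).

M_A = 40 kip·ft

Take the reaction at B as the redundant and release it; the primary structure is a cantilever fixed at A.
Downward deflection at the released point B due to the loads:
  clockwise couple 76 at a = 3: M₀a(2L − a)/(2EI) = 1026/EI
  UDL 11: wL⁴/(8EI) = 1782/EI
  δ_0 = 2808/EI
Tip deflection under a unit load at B: L³/(3EI) = 72/EI.
The prop prevents deflection at B: R_B = δ_0/δ_{BB} = 2808/72 = 39 kip.
Moment equilibrium about A: M_A = Σ(load moments about A) − R_B·L = 274 − 39×6 = 40 kip·ft.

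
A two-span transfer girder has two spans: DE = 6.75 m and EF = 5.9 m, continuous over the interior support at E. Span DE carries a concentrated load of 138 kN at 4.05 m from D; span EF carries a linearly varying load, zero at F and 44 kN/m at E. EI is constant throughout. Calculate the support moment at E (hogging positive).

M_E = 143.1 kN·m

Release continuity at E by inserting a hinge; the redundant is the internal moment M_E. The primary structure is two simply-supported spans DE and EF.
Discontinuity in slope at E on the released structure — sum the simple-span end rotations:
  span DE: point load 138 at a = 4.05: Pab(L + a)/(6LEI) = 402.4/EI
  span EF: triangular load, peak 44: w₀L³/(45EI) = 200.8/EI
  relative rotation θ_0 = (402.4 + 200.8)/EI = 603.2/EI
A unit hogging moment at E produces rotation L₁/(3EI) + L₂/(3EI) = 4.217/EI.
Slope continuity at E: θ_0 = M_E·4.217/EI, so M_E = 603.2/4.217 = 143.1 kN·m (hogging).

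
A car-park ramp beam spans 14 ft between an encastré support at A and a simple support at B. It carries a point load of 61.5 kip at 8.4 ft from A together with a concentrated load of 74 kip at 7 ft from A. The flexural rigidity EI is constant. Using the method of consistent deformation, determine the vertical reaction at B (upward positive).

Release the roller at B. Primary structure: cantilever fixed at A.
Free-end deflection of the primary structure under the applied loading (downward +):
  point load 61.5 at a = 8.4: Pa²(3L − a)/(6EI) = 24301/EI
  point load 74 at a = 7: Pa²(3L − a)/(6EI) = 21152/EI
  δ_0 = 45453/EI
Tip deflection under a unit load at B: L³/(3EI) = 914.7/EI.
Compatibility at B: δ_0 − R_B·δ_{BB} = 0, so R_B = 45453/914.7 = 49.69 kip.

R_B = 49.69 kip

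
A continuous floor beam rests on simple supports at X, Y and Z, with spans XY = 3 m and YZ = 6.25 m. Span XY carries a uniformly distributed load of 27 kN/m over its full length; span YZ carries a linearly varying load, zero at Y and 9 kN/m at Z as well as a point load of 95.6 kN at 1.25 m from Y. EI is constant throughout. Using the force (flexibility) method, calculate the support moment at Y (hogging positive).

Take M_Y as the redundant. Released structure: two simple spans XY and YZ with a hinge at Y.
Rotations at Y on the released spans (each span's end-slope, ×1/EI):
  span XY: UDL 27: wL³/(24EI) = 30.38/EI
  span YZ: triangular load, peak 9: 7w₀L³/(360EI) = 42.72/EI
  span YZ: point load 95.6 at a = 1.25: Pab(L + b)/(6LEI) = 179.2/EI
  relative rotation θ_0 = (30.38 + 222)/EI = 252.3/EI
A unit hogging moment at Y produces rotation L₁/(3EI) + L₂/(3EI) = 3.083/EI.
Slope continuity at Y: θ_0 = M_Y·3.083/EI, so M_Y = 252.3/3.083 = 81.84 kN·m (hogging).

M_Y = 81.84 kN·m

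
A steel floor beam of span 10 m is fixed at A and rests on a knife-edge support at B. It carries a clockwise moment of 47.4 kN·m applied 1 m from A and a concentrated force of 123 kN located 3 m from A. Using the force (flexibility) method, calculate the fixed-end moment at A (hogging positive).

Release the roller at B. Primary structure: cantilever fixed at A.
Deflection at B on the released cantilever, summing each load's contribution:
  clockwise couple 47.4 at a = 1: M₀a(2L − a)/(2EI) = 450.3/EI
  point load 123 at a = 3: Pa²(3L − a)/(6EI) = 4982/EI
  δ_0 = 5432/EI
Tip deflection under a unit load at B: L³/(3EI) = 333.3/EI.
The prop prevents deflection at B: R_B = δ_0/δ_{BB} = 5432/333.3 = 16.3 kN.
Moment equilibrium about A: M_A = Σ(load moments about A) − R_B·L = 416.4 − 16.3×10 = 253.4 kN·m.

M_A = 253.4 kN·m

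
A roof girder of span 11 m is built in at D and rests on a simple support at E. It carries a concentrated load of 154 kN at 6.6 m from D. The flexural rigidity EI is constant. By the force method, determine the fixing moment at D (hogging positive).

M_D = 284.6 kN·m

Take the reaction at E as the redundant and release it; the primary structure is a cantilever fixed at D.
Downward deflection at the released point E due to the loads:
  point load 154 at a = 6.6: Pa²(3L − a)/(6EI) = 29516/EI
Flexibility coefficient — unit upward force at E: δ_{EE} = L³/(3EI) = 443.7/EI.
The prop prevents deflection at E: R_E = δ_0/δ_{EE} = 29516/443.7 = 66.53 kN.
Moment equilibrium about D: M_D = Σ(load moments about D) − R_E·L = 1016 − 66.53×11 = 284.6 kN·m.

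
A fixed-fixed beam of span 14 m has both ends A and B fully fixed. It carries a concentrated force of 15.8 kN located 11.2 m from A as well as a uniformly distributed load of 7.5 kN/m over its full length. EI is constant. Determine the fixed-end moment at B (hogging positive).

M_B = 150.8 kN·m

Release both end moments; the primary structure is a simply-supported span AB with redundants M_A and M_B.
End rotations of the released simple span under the applied load (×1/EI):
  at A: point load 15.8 at a = 11.2: Pab(L + b)/(6LEI) = 99.1/EI
  at B: point load 15.8 at a = 11.2: Pab(L + a)/(6LEI) = 148.6/EI
  at A: UDL 7.5: wL³/(24EI) = 857.5/EI
  at B: UDL 7.5: wL³/(24EI) = 857.5/EI
  θ_A0 = 956.6/EI,  θ_B0 = 1006/EI
Flexibility coefficients: a unit moment at one end gives L/(3EI) there and L/(6EI) at the far end, so f₁₁ = f₂₂ = 4.667/EI and f₁₂ = f₂₁ = 2.333/EI.
Compatibility — zero rotation at each built-in end:
  4.667 M_A + 2.333 M_B = 956.6
  2.333 M_A + 4.667 M_B = 1006
Solving the pair gives M_A = 129.6 kN·m and M_B = 150.8 kN·m (hogging).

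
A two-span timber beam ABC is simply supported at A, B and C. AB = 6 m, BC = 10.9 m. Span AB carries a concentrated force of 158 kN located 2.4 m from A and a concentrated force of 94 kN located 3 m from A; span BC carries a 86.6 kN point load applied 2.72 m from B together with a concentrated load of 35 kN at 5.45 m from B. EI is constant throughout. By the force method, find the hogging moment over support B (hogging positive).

M_B = 240 kN·m

Insert a hinge at B; M_B is the redundant, and each span becomes simply supported.
Rotations at B on the released spans (each span's end-slope, ×1/EI):
  span AB: point load 158 at a = 2.4: Pab(L + a)/(6LEI) = 318.5/EI
  span AB: point load 94 at a = 3: Pab(L + a)/(6LEI) = 211.5/EI
  span BC: point load 86.6 at a = 2.72: Pab(L + b)/(6LEI) = 562.1/EI
  span BC: point load 35 at a = 5.45: Pab(L + b)/(6LEI) = 259.9/EI
  relative rotation θ_0 = (530 + 822)/EI = 1352/EI
A unit hogging moment at B produces rotation L₁/(3EI) + L₂/(3EI) = 5.633/EI.
Compatibility: M_B·(L₁+L₂)/(3EI) = θ_0, giving M_B = 240 kN·m (hogging).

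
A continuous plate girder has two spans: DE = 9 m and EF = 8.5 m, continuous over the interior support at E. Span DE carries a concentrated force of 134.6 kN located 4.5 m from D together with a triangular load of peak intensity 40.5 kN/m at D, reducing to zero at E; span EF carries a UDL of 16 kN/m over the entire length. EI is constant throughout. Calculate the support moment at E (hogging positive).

M_E = 285.4 kN·m

Take M_E as the redundant. Released structure: two simple spans DE and EF with a hinge at E.
Discontinuity in slope at E on the released structure — sum the simple-span end rotations:
  span DE: point load 134.6 at a = 4.5: Pab(L + a)/(6LEI) = 681.4/EI
  span DE: triangular load, peak 40.5: 7w₀L³/(360EI) = 574.1/EI
  span EF: UDL 16: wL³/(24EI) = 409.4/EI
  relative rotation θ_0 = (1256 + 409.4)/EI = 1665/EI
A unit hogging moment at E produces rotation L₁/(3EI) + L₂/(3EI) = 5.833/EI.
Compatibility: M_E·(L₁+L₂)/(3EI) = θ_0, giving M_E = 285.4 kN·m (hogging).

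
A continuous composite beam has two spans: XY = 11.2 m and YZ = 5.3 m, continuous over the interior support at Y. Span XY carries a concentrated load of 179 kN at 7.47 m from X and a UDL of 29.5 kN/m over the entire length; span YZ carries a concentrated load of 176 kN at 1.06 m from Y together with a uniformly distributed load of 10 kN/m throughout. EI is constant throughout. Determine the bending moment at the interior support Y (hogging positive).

Release continuity at Y by inserting a hinge; the redundant is the internal moment M_Y. The primary structure is two simply-supported spans XY and YZ.
Discontinuity in slope at Y on the released structure — sum the simple-span end rotations:
  span XY: point load 179 at a = 7.47: Pab(L + a)/(6LEI) = 1386/EI
  span XY: UDL 29.5: wL³/(24EI) = 1727/EI
  span YZ: point load 176 at a = 1.06: Pab(L + b)/(6LEI) = 237.3/EI
  span YZ: UDL 10: wL³/(24EI) = 62.03/EI
  relative rotation θ_0 = (3113 + 299.3)/EI = 3412/EI
A unit hogging moment at Y produces rotation L₁/(3EI) + L₂/(3EI) = 5.5/EI.
Slope continuity at Y: θ_0 = M_Y·5.5/EI, so M_Y = 3412/5.5 = 620.3 kN·m (hogging).

M_Y = 620.3 kN·m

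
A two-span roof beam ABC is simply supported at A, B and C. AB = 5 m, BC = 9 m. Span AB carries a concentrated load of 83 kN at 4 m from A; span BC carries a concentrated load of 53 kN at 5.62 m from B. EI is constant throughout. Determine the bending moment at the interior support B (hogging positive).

Take M_B as the redundant. Released structure: two simple spans AB and BC with a hinge at B.
Discontinuity in slope at B on the released structure — sum the simple-span end rotations:
  span AB: point load 83 at a = 4: Pab(L + a)/(6LEI) = 99.6/EI
  span BC: point load 53 at a = 5.62: Pab(L + b)/(6LEI) = 230.8/EI
  relative rotation θ_0 = (99.6 + 230.8)/EI = 330.4/EI
A unit hogging moment at B produces rotation L₁/(3EI) + L₂/(3EI) = 4.667/EI.
Compatibility: M_B·(L₁+L₂)/(3EI) = θ_0, giving M_B = 70.8 kN·m (hogging).

M_B = 70.8 kN·m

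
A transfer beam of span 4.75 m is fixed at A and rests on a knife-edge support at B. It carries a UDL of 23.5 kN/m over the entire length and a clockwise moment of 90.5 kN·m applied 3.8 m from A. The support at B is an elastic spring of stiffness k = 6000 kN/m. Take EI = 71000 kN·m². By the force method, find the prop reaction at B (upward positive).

R_B = 52.05 kN

Release the roller at B. Primary structure: cantilever fixed at A.
Downward deflection at the released point B due to the loads:
  UDL 23.5: wL⁴/(8EI) = 1495/EI
  clockwise couple 90.5 at a = 3.8: M₀a(2L − a)/(2EI) = 980.1/EI
  δ_0 = 2475/EI
Tip deflection under a unit load at B: L³/(3EI) = 35.72/EI.
With EI = 71000 kN·m²: δ_0 = 0.034866 m and δ_{BB} = 0.000503 m/kN.
Compatibility — the spring shortens by R_B/k under the reaction it provides: δ_0 − R_B·δ_{BB} = R_B/k. With 1/k = 0.000167 m/kN, R_B = δ_0 / (δ_{BB} + 1/k) = 0.034866 / (0.000503 + 0.000167) = 52.05 kN.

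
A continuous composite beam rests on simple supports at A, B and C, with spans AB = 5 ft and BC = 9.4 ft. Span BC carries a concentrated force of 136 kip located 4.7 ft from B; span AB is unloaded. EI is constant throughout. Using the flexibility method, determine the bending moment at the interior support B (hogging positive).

M_B = 156.5 kip·ft

Release continuity at B by inserting a hinge; the redundant is the internal moment M_B. The primary structure is two simply-supported spans AB and BC.
End slopes at the hinge B, treating each span as simply supported:
  span BC: point load 136 at a = 4.7: Pab(L + b)/(6LEI) = 751.1/EI
  relative rotation θ_0 = (0 + 751.1)/EI = 751.1/EI
A unit hogging moment at B produces rotation L₁/(3EI) + L₂/(3EI) = 4.8/EI.
Compatibility: M_B·(L₁+L₂)/(3EI) = θ_0, giving M_B = 156.5 kip·ft (hogging).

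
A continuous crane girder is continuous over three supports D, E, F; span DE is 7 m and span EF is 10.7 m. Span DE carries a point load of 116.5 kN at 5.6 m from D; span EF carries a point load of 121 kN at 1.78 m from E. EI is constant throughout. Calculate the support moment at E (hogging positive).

M_E = 146 kN·m

Release continuity at E by inserting a hinge; the redundant is the internal moment M_E. The primary structure is two simply-supported spans DE and EF.
Rotations at E on the released spans (each span's end-slope, ×1/EI):
  span DE: point load 116.5 at a = 5.6: Pab(L + a)/(6LEI) = 274/EI
  span EF: point load 121 at a = 1.78: Pab(L + b)/(6LEI) = 587.1/EI
  relative rotation θ_0 = (274 + 587.1)/EI = 861.1/EI
A unit hogging moment at E produces rotation L₁/(3EI) + L₂/(3EI) = 5.9/EI.
Compatibility: M_E·(L₁+L₂)/(3EI) = θ_0, giving M_E = 146 kN·m (hogging).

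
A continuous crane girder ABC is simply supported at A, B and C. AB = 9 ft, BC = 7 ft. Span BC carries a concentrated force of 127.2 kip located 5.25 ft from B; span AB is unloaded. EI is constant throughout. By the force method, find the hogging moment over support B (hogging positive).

M_B = 45.65 kip·ft

Take M_B as the redundant. Released structure: two simple spans AB and BC with a hinge at B.
Discontinuity in slope at B on the released structure — sum the simple-span end rotations:
  span BC: point load 127.2 at a = 5.25: Pab(L + b)/(6LEI) = 243.5/EI
  relative rotation θ_0 = (0 + 243.5)/EI = 243.5/EI
A unit hogging moment at B produces rotation L₁/(3EI) + L₂/(3EI) = 5.333/EI.
Compatibility: M_B·(L₁+L₂)/(3EI) = θ_0, giving M_B = 45.65 kip·ft (hogging).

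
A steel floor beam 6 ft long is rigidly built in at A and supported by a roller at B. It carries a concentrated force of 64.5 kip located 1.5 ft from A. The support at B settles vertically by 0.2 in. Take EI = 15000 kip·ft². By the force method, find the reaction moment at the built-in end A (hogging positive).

Take the reaction at B as the redundant and release it; the primary structure is a cantilever fixed at A.
Primary-structure tip deflection at B by superposition:
  point load 64.5 at a = 1.5: Pa²(3L − a)/(6EI) = 399.1/EI
Flexibility coefficient — unit upward force at B: δ_{BB} = L³/(3EI) = 72/EI.
With EI = 15000 kip·ft²: δ_0 = 0.026606 ft and δ_{BB} = 0.0048 ft/kip.
Compatibility — the beam at B must follow the support down by 0.01667 ft: δ_0 − R_B·δ_{BB} = 0.01667, so R_B = (0.026606 − 0.01667)/0.0048 = 2.071 kip.
Moment equilibrium about A: M_A = Σ(load moments about A) − R_B·L = 96.75 − 2.071×6 = 84.33 kip·ft.

M_A = 84.33 kip·ft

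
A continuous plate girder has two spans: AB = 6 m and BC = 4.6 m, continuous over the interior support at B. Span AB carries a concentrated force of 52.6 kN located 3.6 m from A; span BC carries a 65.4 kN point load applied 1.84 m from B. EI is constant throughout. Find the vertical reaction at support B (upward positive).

Take M_B as the redundant. Released structure: two simple spans AB and BC with a hinge at B.
Rotations at B on the released spans (each span's end-slope, ×1/EI):
  span AB: point load 52.6 at a = 3.6: Pab(L + a)/(6LEI) = 121.2/EI
  span BC: point load 65.4 at a = 1.84: Pab(L + b)/(6LEI) = 88.57/EI
  relative rotation θ_0 = (121.2 + 88.57)/EI = 209.8/EI
A unit hogging moment at B produces rotation L₁/(3EI) + L₂/(3EI) = 3.533/EI.
Slope continuity at B: θ_0 = M_B·3.533/EI, so M_B = 209.8/3.533 = 59.37 kN·m (hogging).
Span AB, ΣM about A with M_B applied at B: R_B^{AB}·6 = 189.4 + 59.37, so R_B^{AB} = 41.45 kN and R_A = 52.6 − 41.45 = 11.15 kN.
Span BC, ΣM about C: R_B^{BC}·4.6 = 180.5 + 59.37, so R_B^{BC} = 52.15 kN and R_C = 65.4 − 52.15 = 13.25 kN.
R_B = 41.45 + 52.15 = 93.6 kN.

R_B = 93.6 kN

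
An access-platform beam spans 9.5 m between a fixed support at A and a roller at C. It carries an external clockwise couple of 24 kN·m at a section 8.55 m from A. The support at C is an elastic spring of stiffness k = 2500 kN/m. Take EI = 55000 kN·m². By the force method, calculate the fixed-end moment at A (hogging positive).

Choose R_C as the redundant. The primary structure is the cantilever fixed at A.
Free-end deflection of the primary structure under the applied loading (downward +):
  clockwise couple 24 at a = 8.55: M₀a(2L − a)/(2EI) = 1072/EI
Tip deflection under a unit load at C: L³/(3EI) = 285.8/EI.
With EI = 55000 kN·m²: δ_0 = 0.019494 m and δ_{CC} = 0.005196 m/kN.
Compatibility — the spring shortens by R_C/k under the reaction it provides: δ_0 − R_C·δ_{CC} = R_C/k. With 1/k = 0.0004 m/kN, R_C = δ_0 / (δ_{CC} + 1/k) = 0.019494 / (0.005196 + 0.0004) = 3.483 kN.
Moment equilibrium about A: M_A = Σ(load moments about A) − R_C·L = 24 − 3.483×9.5 = -9.093 kN·m.

M_A = -9.093 kN·m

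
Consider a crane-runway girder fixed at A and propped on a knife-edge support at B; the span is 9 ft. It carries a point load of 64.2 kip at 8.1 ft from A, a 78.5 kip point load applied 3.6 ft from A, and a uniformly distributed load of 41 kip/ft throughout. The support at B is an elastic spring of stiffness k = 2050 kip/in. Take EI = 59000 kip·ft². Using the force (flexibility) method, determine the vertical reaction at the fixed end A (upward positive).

Choose R_B as the redundant. The primary structure is the cantilever fixed at A.
Free-end deflection of the primary structure under the applied loading (downward +):
  point load 64.2 at a = 8.1: Pa²(3L − a)/(6EI) = 13268/EI
  point load 78.5 at a = 3.6: Pa²(3L − a)/(6EI) = 3968/EI
  UDL 41: wL⁴/(8EI) = 33625/EI
  δ_0 = 50861/EI
Tip deflection under a unit load at B: L³/(3EI) = 243/EI.
With EI = 59000 kip·ft²: δ_0 = 0.86205 ft and δ_{BB} = 0.004119 ft/kip.
Compatibility — the spring shortens by R_B/k under the reaction it provides: δ_0 − R_B·δ_{BB} = R_B/k. With 1/k = 1/(2050×12) ft/kip = 0.000041 ft/kip, R_B = δ_0 / (δ_{BB} + 1/k) = 0.86205 / (0.004119 + 0.000041) = 207.3 kip.
Vertical equilibrium: R_A = ΣP − R_B = 511.7 − 207.3 = 304.4 kip.

R_A = 304.4 kip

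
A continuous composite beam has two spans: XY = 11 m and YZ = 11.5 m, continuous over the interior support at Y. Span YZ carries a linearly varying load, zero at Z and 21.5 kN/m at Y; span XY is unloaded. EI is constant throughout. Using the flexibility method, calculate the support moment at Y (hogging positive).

Insert a hinge at Y; M_Y is the redundant, and each span becomes simply supported.
Discontinuity in slope at Y on the released structure — sum the simple-span end rotations:
  span YZ: triangular load, peak 21.5: w₀L³/(45EI) = 726.6/EI
  relative rotation θ_0 = (0 + 726.6)/EI = 726.6/EI
A unit hogging moment at Y produces rotation L₁/(3EI) + L₂/(3EI) = 7.5/EI.
Compatibility: M_Y·(L₁+L₂)/(3EI) = θ_0, giving M_Y = 96.89 kN·m (hogging).

M_Y = 96.89 kN·m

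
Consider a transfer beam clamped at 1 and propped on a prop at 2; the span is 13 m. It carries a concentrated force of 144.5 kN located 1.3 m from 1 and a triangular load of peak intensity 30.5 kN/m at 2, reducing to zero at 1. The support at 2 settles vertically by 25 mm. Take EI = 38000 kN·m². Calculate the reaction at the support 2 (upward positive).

R_2 = 109.8 kN

Remove the prop at 2; the released (primary) structure is a cantilever built in at 1.
Free-end deflection of the primary structure under the applied loading (downward +):
  point load 144.5 at a = 1.3: Pa²(3L − a)/(6EI) = 1534/EI
  triangular load, peak 30.5 at the free end: 11w₀L⁴/(120EI) = 79852/EI
  δ_0 = 81386/EI
Tip deflection under a unit load at 2: L³/(3EI) = 732.3/EI.
With EI = 38000 kN·m²: δ_0 = 2.1417 m and δ_{22} = 0.019272 m/kN.
Compatibility — the beam at 2 must follow the support down by 0.025 m: δ_0 − R_2·δ_{22} = 0.025, so R_2 = (2.1417 − 0.025)/0.019272 = 109.8 kN.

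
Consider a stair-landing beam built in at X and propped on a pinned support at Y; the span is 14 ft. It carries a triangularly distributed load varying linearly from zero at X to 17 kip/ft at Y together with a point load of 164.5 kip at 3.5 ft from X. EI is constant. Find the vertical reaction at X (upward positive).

Remove the prop at Y; the released (primary) structure is a cantilever built in at X.
Primary-structure tip deflection at Y by superposition:
  triangular load, peak 17 at the free end: 11w₀L⁴/(120EI) = 59865/EI
  point load 164.5 at a = 3.5: Pa²(3L − a)/(6EI) = 12930/EI
  δ_0 = 72795/EI
Tip deflection under a unit load at Y: L³/(3EI) = 914.7/EI.
The prop prevents deflection at Y: R_Y = δ_0/δ_{YY} = 72795/914.7 = 79.59 kip.
Vertical equilibrium: R_X = ΣP − R_Y = 283.5 − 79.59 = 203.9 kip.

R_X = 203.9 kip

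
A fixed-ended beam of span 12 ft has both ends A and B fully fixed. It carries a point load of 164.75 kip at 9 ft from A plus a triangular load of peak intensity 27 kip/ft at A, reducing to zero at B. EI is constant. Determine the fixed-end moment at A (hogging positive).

Release both end moments; the primary structure is a simply-supported span AB with redundants M_A and M_B.
On the primary (simply-supported) span, the end slopes from the loading are:
  at A: point load 164.75 at a = 9: Pab(L + b)/(6LEI) = 926.7/EI
  at B: point load 164.75 at a = 9: Pab(L + a)/(6LEI) = 1297/EI
  at A: triangular load, peak 27: w₀L³/(45EI) = 1037/EI
  at B: triangular load, peak 27: 7w₀L³/(360EI) = 907.2/EI
  θ_A0 = 1964/EI,  θ_B0 = 2205/EI
Flexibility coefficients: a unit moment at one end gives L/(3EI) there and L/(6EI) at the far end, so f₁₁ = f₂₂ = 4/EI and f₁₂ = f₂₁ = 2/EI.
Compatibility — zero rotation at each built-in end:
  4 M_A + 2 M_B = 1964
  2 M_A + 4 M_B = 2205
Solving the pair gives M_A = 287.1 kip·ft and M_B = 407.6 kip·ft (hogging).

M_A = 287.1 kip·ft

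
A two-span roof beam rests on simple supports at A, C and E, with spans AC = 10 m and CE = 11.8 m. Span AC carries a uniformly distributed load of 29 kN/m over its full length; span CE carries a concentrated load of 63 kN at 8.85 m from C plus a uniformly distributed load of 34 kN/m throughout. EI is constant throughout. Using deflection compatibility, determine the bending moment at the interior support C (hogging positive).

Take M_C as the redundant. Released structure: two simple spans AC and CE with a hinge at C.
End slopes at the hinge C, treating each span as simply supported:
  span AC: UDL 29: wL³/(24EI) = 1208/EI
  span CE: point load 63 at a = 8.85: Pab(L + b)/(6LEI) = 342.7/EI
  span CE: UDL 34: wL³/(24EI) = 2328/EI
  relative rotation θ_0 = (1208 + 2670)/EI = 3879/EI
A unit hogging moment at C produces rotation L₁/(3EI) + L₂/(3EI) = 7.267/EI.
Slope continuity at C: θ_0 = M_C·7.267/EI, so M_C = 3879/7.267 = 533.8 kN·m (hogging).

M_C = 533.8 kN·m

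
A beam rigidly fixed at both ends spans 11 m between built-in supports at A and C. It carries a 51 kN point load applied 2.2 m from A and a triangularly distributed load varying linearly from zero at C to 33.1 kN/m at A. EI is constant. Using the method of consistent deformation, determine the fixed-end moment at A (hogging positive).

Release both end moments; the primary structure is a simply-supported span AC with redundants M_A and M_C.
On the primary (simply-supported) span, the end slopes from the loading are:
  at A: point load 51 at a = 2.2: Pab(L + b)/(6LEI) = 296.2/EI
  at C: point load 51 at a = 2.2: Pab(L + a)/(6LEI) = 197.5/EI
  at A: triangular load, peak 33.1: w₀L³/(45EI) = 979/EI
  at C: triangular load, peak 33.1: 7w₀L³/(360EI) = 856.6/EI
  θ_A0 = 1275/EI,  θ_C0 = 1054/EI
Flexibility coefficients: a unit moment at one end gives L/(3EI) there and L/(6EI) at the far end, so f₁₁ = f₂₂ = 3.667/EI and f₁₂ = f₂₁ = 1.833/EI.
Compatibility — zero rotation at each built-in end:
  3.667 M_A + 1.833 M_C = 1275
  1.833 M_A + 3.667 M_C = 1054
Solving the pair gives M_A = 272.1 kN·m and M_C = 151.5 kN·m (hogging).

M_A = 272.1 kN·m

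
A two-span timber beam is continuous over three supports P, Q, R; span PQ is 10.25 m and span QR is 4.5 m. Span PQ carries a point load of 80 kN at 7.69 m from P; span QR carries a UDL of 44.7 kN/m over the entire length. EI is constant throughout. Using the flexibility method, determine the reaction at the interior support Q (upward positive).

R_Q = 201.5 kN

Insert a hinge at Q; M_Q is the redundant, and each span becomes simply supported.
Discontinuity in slope at Q on the released structure — sum the simple-span end rotations:
  span PQ: point load 80 at a = 7.69: Pab(L + a)/(6LEI) = 459.4/EI
  span QR: UDL 44.7: wL³/(24EI) = 169.7/EI
  relative rotation θ_0 = (459.4 + 169.7)/EI = 629.1/EI
A unit hogging moment at Q produces rotation L₁/(3EI) + L₂/(3EI) = 4.917/EI.
Slope continuity at Q: θ_0 = M_Q·4.917/EI, so M_Q = 629.1/4.917 = 128 kN·m (hogging).
Span PQ, ΣM about P with M_Q applied at Q: R_Q^{PQ}·10.25 = 615.2 + 128, so R_Q^{PQ} = 72.5 kN and R_P = 80 − 72.5 = 7.497 kN.
Span QR, ΣM about R: R_Q^{QR}·4.5 = 452.6 + 128, so R_Q^{QR} = 129 kN and R_R = 201.2 − 129 = 72.14 kN.
R_Q = 72.5 + 129 = 201.5 kN.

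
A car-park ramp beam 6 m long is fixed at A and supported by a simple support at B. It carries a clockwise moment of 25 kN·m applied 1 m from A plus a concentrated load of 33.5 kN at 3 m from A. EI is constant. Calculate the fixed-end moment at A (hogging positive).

M_A = 51.23 kN·m

Choose R_B as the redundant. The primary structure is the cantilever fixed at A.
Primary-structure tip deflection at B by superposition:
  clockwise couple 25 at a = 1: M₀a(2L − a)/(2EI) = 137.5/EI
  point load 33.5 at a = 3: Pa²(3L − a)/(6EI) = 753.8/EI
  δ_0 = 891.2/EI
Tip deflection under a unit load at B: L³/(3EI) = 72/EI.
The prop prevents deflection at B: R_B = δ_0/δ_{BB} = 891.2/72 = 12.38 kN.
Moment equilibrium about A: M_A = Σ(load moments about A) − R_B·L = 125.5 − 12.38×6 = 51.23 kN·m.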